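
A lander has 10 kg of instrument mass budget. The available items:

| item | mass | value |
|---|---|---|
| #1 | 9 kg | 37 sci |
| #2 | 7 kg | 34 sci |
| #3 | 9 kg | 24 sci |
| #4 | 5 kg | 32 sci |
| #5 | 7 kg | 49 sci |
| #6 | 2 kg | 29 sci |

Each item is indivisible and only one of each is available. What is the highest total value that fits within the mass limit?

Check high-value combinations within 10 kg:
- #5+#6: mass 7+2=9, value 49+29=78
- #2+#6: mass 7+2=9, value 34+29=63
- #4+#6: mass 5+2=7, value 32+29=61
Best: 78 sci.

78 sci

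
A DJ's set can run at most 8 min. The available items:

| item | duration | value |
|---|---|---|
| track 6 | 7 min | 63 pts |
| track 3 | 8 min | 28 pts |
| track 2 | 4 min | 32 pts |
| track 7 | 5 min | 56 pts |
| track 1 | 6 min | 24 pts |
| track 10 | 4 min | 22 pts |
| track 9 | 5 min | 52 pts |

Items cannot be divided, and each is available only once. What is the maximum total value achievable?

Check high-value combinations within 8 min:
- track 6: duration 7, value 63
- track 7: duration 5, value 56
- track 2+track 10: duration 4+4=8, value 32+22=54
- track 9: duration 5, value 52
Best: 63 pts.

63 pts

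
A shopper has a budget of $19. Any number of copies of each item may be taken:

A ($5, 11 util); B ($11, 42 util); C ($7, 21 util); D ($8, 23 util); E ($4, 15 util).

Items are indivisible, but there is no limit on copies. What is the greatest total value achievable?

72 util

Best value-per-unit is B at 42/11; filling with it alone gives 1×42 = 42.
Optimal mix: 1×B + 2×E → cost 19, value 72.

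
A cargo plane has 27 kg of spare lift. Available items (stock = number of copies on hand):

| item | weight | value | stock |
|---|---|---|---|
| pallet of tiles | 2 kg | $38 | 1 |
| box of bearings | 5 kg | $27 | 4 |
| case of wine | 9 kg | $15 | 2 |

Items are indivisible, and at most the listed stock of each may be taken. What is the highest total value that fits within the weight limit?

$146

Top feasible selections:
- 1×pallet of tiles + 4×box of bearings: weight 22, value 146
- 1×pallet of tiles + 3×box of bearings + 1×case of wine: weight 26, value 134
Best: $146.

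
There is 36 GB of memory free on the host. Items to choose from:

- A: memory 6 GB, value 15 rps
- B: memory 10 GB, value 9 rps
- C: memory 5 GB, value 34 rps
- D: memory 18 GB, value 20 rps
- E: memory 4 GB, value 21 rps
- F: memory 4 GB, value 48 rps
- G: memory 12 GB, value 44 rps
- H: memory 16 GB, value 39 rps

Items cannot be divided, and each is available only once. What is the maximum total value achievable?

Check high-value combinations within 36 GB:
- A+C+E+F+G: memory 6+5+4+4+12=31, value 15+34+21+48+44=162
- A+C+E+F+H: memory 6+5+4+4+16=35, value 15+34+21+48+39=157
- B+C+E+F+G: memory 10+5+4+4+12=35, value 9+34+21+48+44=156
- E+F+G+H: memory 4+4+12+16=36, value 21+48+44+39=152
Best: 162 rps.

162 rps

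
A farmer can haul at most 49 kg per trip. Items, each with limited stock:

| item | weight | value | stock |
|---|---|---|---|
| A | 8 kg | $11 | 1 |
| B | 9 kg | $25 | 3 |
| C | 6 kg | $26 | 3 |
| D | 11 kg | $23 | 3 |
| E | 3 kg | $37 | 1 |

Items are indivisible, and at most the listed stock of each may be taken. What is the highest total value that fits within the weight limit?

$190

Top feasible selections:
- 3×B + 3×C + 1×E: weight 48, value 190
- 1×A + 2×B + 3×C + 1×E: weight 47, value 176
- 1×A + 1×B + 3×C + 1×D + 1×E: weight 49, value 174
Best: $190.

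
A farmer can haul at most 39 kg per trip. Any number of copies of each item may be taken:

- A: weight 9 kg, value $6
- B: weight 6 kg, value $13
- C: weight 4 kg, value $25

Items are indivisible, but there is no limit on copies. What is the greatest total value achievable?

Best value-per-unit is C at 25/4, and filling with it alone uses weight 9×4=36. No mix of the others beats 9×25 = 225.

$225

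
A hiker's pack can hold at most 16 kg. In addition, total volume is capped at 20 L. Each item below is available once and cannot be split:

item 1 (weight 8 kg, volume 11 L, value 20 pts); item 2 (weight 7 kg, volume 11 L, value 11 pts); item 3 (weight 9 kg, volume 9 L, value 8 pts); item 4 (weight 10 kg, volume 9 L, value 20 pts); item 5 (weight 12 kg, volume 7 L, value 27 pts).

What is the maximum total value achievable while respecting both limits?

Feasible sets respecting both limits:
- item 5: weight 12, volume 7, value 27
- item 1: weight 8, volume 11, value 20
- item 4: weight 10, volume 9, value 20
Best: 27 pts.

27 pts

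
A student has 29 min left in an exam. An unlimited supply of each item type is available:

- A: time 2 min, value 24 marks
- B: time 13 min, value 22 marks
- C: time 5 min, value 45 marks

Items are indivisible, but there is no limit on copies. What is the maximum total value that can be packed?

336 marks

Best value-per-unit is A at 24/2, and filling with it alone uses time 14×2=28. No mix of the others beats 14×24 = 336.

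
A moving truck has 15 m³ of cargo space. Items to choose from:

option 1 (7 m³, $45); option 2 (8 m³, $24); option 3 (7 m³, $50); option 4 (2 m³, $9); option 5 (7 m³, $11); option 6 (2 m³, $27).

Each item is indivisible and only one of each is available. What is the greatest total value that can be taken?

$95

Check high-value combinations within 15 m³:
- option 1+option 3: volume 7+7=14, value 45+50=95
- option 3+option 4+option 6: volume 7+2+2=11, value 50+9+27=86
- option 1+option 4+option 6: volume 7+2+2=11, value 45+9+27=81
- option 3+option 6: volume 7+2=9, value 50+27=77
Best: $95.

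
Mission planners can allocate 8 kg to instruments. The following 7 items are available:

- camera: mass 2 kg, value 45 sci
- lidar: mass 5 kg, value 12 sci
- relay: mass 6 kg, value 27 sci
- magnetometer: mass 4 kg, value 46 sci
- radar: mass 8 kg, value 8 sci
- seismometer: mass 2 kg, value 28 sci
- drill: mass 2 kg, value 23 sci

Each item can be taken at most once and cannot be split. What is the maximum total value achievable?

Check high-value combinations within 8 kg:
- camera+magnetometer+seismometer: mass 2+4+2=8, value 45+46+28=119
- camera+magnetometer+drill: mass 2+4+2=8, value 45+46+23=114
- magnetometer+seismometer+drill: mass 4+2+2=8, value 46+28+23=97
- camera+seismometer+drill: mass 2+2+2=6, value 45+28+23=96
- camera+magnetometer: mass 2+4=6, value 45+46=91
Best: 119 sci.

119 sci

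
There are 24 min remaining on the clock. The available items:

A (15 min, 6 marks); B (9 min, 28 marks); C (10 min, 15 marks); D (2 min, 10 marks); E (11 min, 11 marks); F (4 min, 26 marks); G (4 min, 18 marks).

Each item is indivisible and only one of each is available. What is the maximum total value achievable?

Check high-value combinations within 24 min:
- B+D+F+G: time 9+2+4+4=19, value 28+10+26+18=82
- B+F+G: time 9+4+4=17, value 28+26+18=72
- C+D+F+G: time 10+2+4+4=20, value 15+10+26+18=69
- B+C+F: time 9+10+4=23, value 28+15+26=69
Best: 82 marks.

82 marks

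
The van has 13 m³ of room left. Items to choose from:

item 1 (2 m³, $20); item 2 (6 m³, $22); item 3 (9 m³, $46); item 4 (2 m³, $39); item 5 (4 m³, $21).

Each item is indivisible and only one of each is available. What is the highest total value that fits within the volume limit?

Check high-value combinations within 13 m³:
- item 1+item 3+item 4: volume 2+9+2=13, value 20+46+39=105
- item 3+item 4: volume 9+2=11, value 46+39=85
- item 2+item 4+item 5: volume 6+2+4=12, value 22+39+21=82
- item 1+item 2+item 4: volume 2+6+2=10, value 20+22+39=81
Best: $105.

$105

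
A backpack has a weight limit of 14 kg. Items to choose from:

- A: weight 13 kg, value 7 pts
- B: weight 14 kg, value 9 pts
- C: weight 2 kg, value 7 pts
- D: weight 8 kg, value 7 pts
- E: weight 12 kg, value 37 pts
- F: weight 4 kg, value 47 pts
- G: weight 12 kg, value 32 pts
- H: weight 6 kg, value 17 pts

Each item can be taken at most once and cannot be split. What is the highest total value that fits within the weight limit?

71 pts

Check high-value combinations within 14 kg:
- C+F+H: weight 2+4+6=12, value 7+47+17=71
- F+H: weight 4+6=10, value 47+17=64
- C+D+F: weight 2+8+4=14, value 7+7+47=61
- C+F: weight 2+4=6, value 7+47=54
- D+F: weight 8+4=12, value 7+47=54
Best: 71 pts.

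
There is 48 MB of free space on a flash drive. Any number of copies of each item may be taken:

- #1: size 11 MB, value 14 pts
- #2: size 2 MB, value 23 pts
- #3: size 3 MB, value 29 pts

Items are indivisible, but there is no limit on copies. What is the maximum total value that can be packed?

552 pts

Best value-per-unit is #2 at 23/2, and filling with it alone uses size 24×2=48. No mix of the others beats 24×23 = 552.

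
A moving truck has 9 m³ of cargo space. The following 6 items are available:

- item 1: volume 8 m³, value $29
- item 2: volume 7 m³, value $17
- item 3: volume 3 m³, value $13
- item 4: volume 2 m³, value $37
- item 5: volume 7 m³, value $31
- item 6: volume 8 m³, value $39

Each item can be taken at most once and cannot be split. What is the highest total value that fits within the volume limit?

Check high-value combinations within 9 m³:
- item 4+item 5: volume 2+7=9, value 37+31=68
- item 2+item 4: volume 7+2=9, value 17+37=54
- item 3+item 4: volume 3+2=5, value 13+37=50
- item 6: volume 8, value 39
- item 4: volume 2, value 37
Best: $68.

$68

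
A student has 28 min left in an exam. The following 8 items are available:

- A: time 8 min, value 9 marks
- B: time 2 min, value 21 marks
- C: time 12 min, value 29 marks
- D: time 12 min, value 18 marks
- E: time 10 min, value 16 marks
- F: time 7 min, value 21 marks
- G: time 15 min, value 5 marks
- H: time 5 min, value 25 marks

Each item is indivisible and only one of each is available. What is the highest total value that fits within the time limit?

Check high-value combinations within 28 min:
- B+C+F+H: time 2+12+7+5=26, value 21+29+21+25=96
- B+D+F+H: time 2+12+7+5=26, value 21+18+21+25=85
- A+B+C+H: time 8+2+12+5=27, value 9+21+29+25=84
Best: 96 marks.

96 marks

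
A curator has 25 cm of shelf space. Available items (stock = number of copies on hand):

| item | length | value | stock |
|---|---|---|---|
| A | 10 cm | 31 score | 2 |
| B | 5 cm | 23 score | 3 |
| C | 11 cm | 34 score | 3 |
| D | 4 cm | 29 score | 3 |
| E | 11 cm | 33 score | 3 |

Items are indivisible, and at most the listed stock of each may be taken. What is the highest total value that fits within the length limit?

Best selections within length 25 and stock limits:
- 2×B + 3×D: length 22, value 133
- 3×B + 2×D: length 23, value 127
- 1×C + 3×D: length 23, value 121
Best: 133 score.

133 score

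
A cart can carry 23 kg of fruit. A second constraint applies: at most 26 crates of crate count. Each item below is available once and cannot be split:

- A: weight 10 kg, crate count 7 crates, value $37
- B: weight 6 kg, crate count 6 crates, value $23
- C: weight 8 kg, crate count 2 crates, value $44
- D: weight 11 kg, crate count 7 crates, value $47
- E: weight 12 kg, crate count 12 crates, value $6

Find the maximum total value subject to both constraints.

Feasible sets respecting both limits:
- C+D: weight 19, crate count 9, value 91
- A+D: weight 21, crate count 14, value 84
- A+C: weight 18, crate count 9, value 81
- B+D: weight 17, crate count 13, value 70
Best: $91.

$91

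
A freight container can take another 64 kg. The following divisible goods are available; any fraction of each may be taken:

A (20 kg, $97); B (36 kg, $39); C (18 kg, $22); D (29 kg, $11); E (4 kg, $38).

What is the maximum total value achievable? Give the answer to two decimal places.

180.83

Take in order of value per unit:
- E (38/4 per unit): all 4 → value 38, running total 38.00
- A (97/20 per unit): all 20 → value 97, running total 135.00
- C (22/18 per unit): all 18 → value 22, running total 157.00
- B (39/36 per unit): 22 of 36 → value 22×39/36 = 23.8333, running total 180.83
Total 180.83.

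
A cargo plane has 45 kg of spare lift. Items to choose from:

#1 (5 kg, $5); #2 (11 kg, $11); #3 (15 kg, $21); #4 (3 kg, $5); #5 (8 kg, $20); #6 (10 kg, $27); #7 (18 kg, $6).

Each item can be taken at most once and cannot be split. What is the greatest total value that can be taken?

$79

Check high-value combinations within 45 kg:
- #2+#3+#5+#6: weight 11+15+8+10=44, value 11+21+20+27=79
- #1+#3+#4+#5+#6: weight 5+15+3+8+10=41, value 5+21+5+20+27=78
- #3+#4+#5+#6: weight 15+3+8+10=36, value 21+5+20+27=73
- #1+#3+#5+#6: weight 5+15+8+10=38, value 5+21+20+27=73
Best: $79.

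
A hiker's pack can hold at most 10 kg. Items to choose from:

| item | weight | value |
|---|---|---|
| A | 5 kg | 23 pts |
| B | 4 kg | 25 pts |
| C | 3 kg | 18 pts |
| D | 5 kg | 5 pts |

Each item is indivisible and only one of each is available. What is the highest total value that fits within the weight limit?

Check high-value combinations within 10 kg:
- A+B: weight 5+4=9, value 23+25=48
- B+C: weight 4+3=7, value 25+18=43
- A+C: weight 5+3=8, value 23+18=41
- B+D: weight 4+5=9, value 25+5=30
- A+D: weight 5+5=10, value 23+5=28
Best: 48 pts.

48 pts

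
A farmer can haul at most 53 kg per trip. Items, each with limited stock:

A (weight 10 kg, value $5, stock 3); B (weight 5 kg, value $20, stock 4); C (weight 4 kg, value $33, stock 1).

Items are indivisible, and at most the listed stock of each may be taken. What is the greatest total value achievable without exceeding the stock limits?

$123

Best selections within weight 53 and stock limits:
- 2×A + 4×B + 1×C: weight 44, value 123
- 1×A + 4×B + 1×C: weight 34, value 118
- 4×B + 1×C: weight 24, value 113
- 3×A + 3×B + 1×C: weight 49, value 108
Best: $123.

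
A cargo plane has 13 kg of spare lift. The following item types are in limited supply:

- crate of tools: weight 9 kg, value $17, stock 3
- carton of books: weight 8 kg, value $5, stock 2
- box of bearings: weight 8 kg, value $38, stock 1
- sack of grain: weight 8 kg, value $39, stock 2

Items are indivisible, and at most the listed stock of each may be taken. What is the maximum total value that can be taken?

Top feasible selections:
- 1×sack of grain: weight 8, value 39
- 1×box of bearings: weight 8, value 38
- 1×crate of tools: weight 9, value 17
Best: $39.

$39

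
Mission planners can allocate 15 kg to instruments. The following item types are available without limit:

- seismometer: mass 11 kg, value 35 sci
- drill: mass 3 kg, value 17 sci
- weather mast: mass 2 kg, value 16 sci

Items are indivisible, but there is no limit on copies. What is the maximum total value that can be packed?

113 sci

Best value-per-unit is weather mast at 16/2; filling with it alone gives 7×16 = 112.
Optimal mix: 1×drill + 6×weather mast → mass 15, value 113.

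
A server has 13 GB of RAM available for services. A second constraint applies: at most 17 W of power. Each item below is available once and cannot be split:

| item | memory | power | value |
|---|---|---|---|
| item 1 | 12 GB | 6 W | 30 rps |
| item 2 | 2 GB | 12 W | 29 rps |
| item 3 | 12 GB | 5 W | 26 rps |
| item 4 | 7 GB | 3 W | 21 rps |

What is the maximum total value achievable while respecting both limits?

50 rps

Feasible sets respecting both limits:
- item 2+item 4: memory 9, power 15, value 50
- item 1: memory 12, power 6, value 30
- item 2: memory 2, power 12, value 29
- item 3: memory 12, power 5, value 26
Best: 50 rps.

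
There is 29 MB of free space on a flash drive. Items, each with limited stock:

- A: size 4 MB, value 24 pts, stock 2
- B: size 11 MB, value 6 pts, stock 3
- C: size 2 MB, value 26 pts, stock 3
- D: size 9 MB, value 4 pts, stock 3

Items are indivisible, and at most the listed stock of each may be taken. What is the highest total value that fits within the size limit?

132 pts

Top feasible selections:
- 2×A + 1×B + 3×C: size 25, value 132
- 2×A + 3×C + 1×D: size 23, value 130
Best: 132 pts.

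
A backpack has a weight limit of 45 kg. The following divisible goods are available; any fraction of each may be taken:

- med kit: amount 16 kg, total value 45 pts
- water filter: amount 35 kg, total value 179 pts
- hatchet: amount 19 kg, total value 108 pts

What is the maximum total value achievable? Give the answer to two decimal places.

Take in order of value per unit:
- hatchet (108/19 per unit): all 19 → value 108, running total 108.00
- water filter (179/35 per unit): 26 of 35 → value 26×179/35 = 132.9714, running total 240.97
Total 240.97.

240.97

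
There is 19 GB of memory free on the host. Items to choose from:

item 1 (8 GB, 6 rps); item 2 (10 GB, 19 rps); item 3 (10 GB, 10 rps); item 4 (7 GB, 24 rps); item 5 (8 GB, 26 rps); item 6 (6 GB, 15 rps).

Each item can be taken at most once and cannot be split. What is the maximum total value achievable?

Check high-value combinations within 19 GB:
- item 4+item 5: memory 7+8=15, value 24+26=50
- item 2+item 5: memory 10+8=18, value 19+26=45
- item 2+item 4: memory 10+7=17, value 19+24=43
Best: 50 rps.

50 rps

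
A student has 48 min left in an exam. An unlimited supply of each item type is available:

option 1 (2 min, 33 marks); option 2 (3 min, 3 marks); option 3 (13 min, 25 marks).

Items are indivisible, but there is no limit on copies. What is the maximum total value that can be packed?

Best value-per-unit is option 1 at 33/2, and filling with it alone uses time 24×2=48. No mix of the others beats 24×33 = 792.

792 marks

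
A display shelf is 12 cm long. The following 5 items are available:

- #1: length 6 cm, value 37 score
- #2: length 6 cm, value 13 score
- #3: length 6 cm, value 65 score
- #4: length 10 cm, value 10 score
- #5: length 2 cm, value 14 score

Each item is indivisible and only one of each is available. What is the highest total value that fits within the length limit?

Check high-value combinations within 12 cm:
- #1+#3: length 6+6=12, value 37+65=102
- #3+#5: length 6+2=8, value 65+14=79
- #2+#3: length 6+6=12, value 13+65=78
- #3: length 6, value 65
- #1+#5: length 6+2=8, value 37+14=51
Best: 102 score.

102 score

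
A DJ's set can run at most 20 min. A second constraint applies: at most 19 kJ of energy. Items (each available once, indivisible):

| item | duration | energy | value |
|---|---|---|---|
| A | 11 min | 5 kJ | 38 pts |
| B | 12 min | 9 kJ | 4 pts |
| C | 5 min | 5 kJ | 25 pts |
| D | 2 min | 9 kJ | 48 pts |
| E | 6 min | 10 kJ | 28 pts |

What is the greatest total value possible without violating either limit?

Feasible sets respecting both limits:
- A+C+D: duration 18, energy 19, value 111
- A+D: duration 13, energy 14, value 86
- D+E: duration 8, energy 19, value 76
- C+D: duration 7, energy 14, value 73
Best: 111 pts.

111 pts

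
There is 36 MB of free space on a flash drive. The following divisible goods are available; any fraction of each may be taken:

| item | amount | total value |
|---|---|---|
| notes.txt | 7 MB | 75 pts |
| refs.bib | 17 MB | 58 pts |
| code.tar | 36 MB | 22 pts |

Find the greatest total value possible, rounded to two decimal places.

140.33

Take in order of value per unit:
- notes.txt (75/7 per unit): all 7 → value 75, running total 75.00
- refs.bib (58/17 per unit): all 17 → value 58, running total 133.00
- code.tar (22/36 per unit): 12 of 36 → value 12×22/36 = 7.3333, running total 140.33
Total 140.33.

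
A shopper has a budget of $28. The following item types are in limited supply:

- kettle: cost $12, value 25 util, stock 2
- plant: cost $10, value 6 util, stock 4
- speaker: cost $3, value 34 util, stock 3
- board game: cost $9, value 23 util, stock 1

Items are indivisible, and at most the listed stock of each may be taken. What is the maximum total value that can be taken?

131 util

Best selections within cost 28 and stock limits:
- 1×plant + 3×speaker + 1×board game: cost 28, value 131
- 1×kettle + 3×speaker: cost 21, value 127
- 3×speaker + 1×board game: cost 18, value 125
- 1×kettle + 2×speaker + 1×board game: cost 27, value 116
Best: 131 util.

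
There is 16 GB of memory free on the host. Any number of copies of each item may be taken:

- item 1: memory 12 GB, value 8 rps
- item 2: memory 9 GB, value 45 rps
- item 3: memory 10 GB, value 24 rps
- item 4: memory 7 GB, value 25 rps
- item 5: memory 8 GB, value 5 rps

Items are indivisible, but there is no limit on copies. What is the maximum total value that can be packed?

70 rps

Best value-per-unit is item 2 at 45/9; filling with it alone gives 1×45 = 45.
Optimal mix: 1×item 2 + 1×item 4 → memory 16, value 70.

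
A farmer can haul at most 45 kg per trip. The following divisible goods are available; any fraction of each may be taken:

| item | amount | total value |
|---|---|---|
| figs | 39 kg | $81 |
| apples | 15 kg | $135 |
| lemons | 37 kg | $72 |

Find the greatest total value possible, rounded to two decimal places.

Take in order of value per unit:
- apples (135/15 per unit): all 15 → value 135, running total 135.00
- figs (81/39 per unit): 30 of 39 → value 30×81/39 = 62.3077, running total 197.31
Total 197.31.

197.31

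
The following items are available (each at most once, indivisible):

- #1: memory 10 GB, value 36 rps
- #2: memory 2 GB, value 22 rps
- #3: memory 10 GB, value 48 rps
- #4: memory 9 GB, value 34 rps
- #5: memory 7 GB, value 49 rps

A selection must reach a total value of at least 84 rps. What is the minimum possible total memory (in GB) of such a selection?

Subsets with value ≥ 84, sorted by total memory:
- #3+#5: memory 17, value 97
- #1+#5: memory 17, value 85
- #2+#4+#5: memory 18, value 105
- #2+#3+#5: memory 19, value 119
Minimum memory: 17 GB.

17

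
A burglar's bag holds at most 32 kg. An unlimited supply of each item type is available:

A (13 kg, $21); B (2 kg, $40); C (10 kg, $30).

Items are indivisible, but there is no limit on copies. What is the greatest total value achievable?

$640

Best value-per-unit is B at 40/2, and filling with it alone uses weight 16×2=32. No mix of the others beats 16×40 = 640.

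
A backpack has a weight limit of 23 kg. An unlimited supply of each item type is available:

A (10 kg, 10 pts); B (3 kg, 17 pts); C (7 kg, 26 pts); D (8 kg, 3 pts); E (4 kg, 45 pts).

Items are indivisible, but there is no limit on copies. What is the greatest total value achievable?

242 pts

Best value-per-unit is E at 45/4; filling with it alone gives 5×45 = 225.
Optimal mix: 1×B + 5×E → weight 23, value 242.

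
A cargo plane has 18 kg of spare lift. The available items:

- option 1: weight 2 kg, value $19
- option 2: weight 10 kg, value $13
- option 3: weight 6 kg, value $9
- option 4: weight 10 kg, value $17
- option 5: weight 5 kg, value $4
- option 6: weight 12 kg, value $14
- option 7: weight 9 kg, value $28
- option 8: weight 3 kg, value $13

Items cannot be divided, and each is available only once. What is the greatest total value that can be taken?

$60

Check high-value combinations within 18 kg:
- option 1+option 7+option 8: weight 2+9+3=14, value 19+28+13=60
- option 1+option 3+option 7: weight 2+6+9=17, value 19+9+28=56
- option 1+option 5+option 7: weight 2+5+9=16, value 19+4+28=51
- option 3+option 7+option 8: weight 6+9+3=18, value 9+28+13=50
Best: $60.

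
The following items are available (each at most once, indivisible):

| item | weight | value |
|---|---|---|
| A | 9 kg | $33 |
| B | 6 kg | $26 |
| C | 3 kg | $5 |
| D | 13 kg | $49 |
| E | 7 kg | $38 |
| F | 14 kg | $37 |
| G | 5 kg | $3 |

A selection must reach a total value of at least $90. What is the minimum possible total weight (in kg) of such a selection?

Subsets with value ≥ 90, sorted by total weight:
- A+B+E: weight 22, value 97
- C+D+E: weight 23, value 92
Minimum weight: 22 kg.

22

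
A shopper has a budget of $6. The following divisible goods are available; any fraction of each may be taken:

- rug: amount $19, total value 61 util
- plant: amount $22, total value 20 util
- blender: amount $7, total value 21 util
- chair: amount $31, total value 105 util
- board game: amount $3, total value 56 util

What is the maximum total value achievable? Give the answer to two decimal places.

Take in order of value per unit:
- board game (56/3 per unit): all 3 → value 56, running total 56.00
- chair (105/31 per unit): 3 of 31 → value 3×105/31 = 10.1613, running total 66.16
Total 66.16.

66.16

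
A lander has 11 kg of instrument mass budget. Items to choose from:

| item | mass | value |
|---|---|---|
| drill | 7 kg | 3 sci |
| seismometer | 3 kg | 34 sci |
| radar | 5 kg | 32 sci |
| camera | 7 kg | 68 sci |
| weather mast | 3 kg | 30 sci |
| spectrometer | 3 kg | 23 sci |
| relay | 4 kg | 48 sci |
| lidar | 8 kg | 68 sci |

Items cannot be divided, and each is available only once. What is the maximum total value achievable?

Check high-value combinations within 11 kg:
- camera+relay: mass 7+4=11, value 68+48=116
- seismometer+weather mast+relay: mass 3+3+4=10, value 34+30+48=112
- seismometer+spectrometer+relay: mass 3+3+4=10, value 34+23+48=105
- seismometer+camera: mass 3+7=10, value 34+68=102
Best: 116 sci.

116 sci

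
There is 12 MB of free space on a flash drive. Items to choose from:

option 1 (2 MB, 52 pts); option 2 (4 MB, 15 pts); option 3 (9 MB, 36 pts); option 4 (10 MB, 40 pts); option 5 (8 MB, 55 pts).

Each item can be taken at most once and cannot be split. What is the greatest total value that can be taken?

Check high-value combinations within 12 MB:
- option 1+option 5: size 2+8=10, value 52+55=107
- option 1+option 4: size 2+10=12, value 52+40=92
- option 1+option 3: size 2+9=11, value 52+36=88
- option 2+option 5: size 4+8=12, value 15+55=70
- option 1+option 2: size 2+4=6, value 52+15=67
Best: 107 pts.

107 pts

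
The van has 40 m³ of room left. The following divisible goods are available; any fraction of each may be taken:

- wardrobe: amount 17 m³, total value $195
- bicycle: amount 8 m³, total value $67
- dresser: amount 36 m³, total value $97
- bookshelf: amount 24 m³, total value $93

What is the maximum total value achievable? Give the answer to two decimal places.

320.13

Take in order of value per unit:
- wardrobe (195/17 per unit): all 17 → value 195, running total 195.00
- bicycle (67/8 per unit): all 8 → value 67, running total 262.00
- bookshelf (93/24 per unit): 15 of 24 → value 15×93/24 = 58.1250, running total 320.13
Total 320.13.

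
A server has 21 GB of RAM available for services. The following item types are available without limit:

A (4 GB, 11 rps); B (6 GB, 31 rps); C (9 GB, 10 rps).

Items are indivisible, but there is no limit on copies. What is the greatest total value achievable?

93 rps

Best value-per-unit is B at 31/6, and filling with it alone uses memory 3×6=18. No mix of the others beats 3×31 = 93.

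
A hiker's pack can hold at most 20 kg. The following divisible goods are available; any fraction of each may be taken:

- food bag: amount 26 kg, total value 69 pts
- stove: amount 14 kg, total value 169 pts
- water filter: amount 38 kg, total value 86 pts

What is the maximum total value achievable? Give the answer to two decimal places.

Take in order of value per unit:
- stove (169/14 per unit): all 14 → value 169, running total 169.00
- food bag (69/26 per unit): 6 of 26 → value 6×69/26 = 15.9231, running total 184.92
Total 184.92.

184.92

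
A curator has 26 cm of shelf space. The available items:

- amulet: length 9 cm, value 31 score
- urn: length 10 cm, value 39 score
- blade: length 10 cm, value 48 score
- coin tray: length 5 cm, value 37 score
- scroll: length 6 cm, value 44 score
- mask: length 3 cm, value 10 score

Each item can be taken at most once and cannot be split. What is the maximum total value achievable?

139 score

Check high-value combinations within 26 cm:
- blade+coin tray+scroll+mask: length 10+5+6+3=24, value 48+37+44+10=139
- urn+blade+scroll: length 10+10+6=26, value 39+48+44=131
- urn+coin tray+scroll+mask: length 10+5+6+3=24, value 39+37+44+10=130
- blade+coin tray+scroll: length 10+5+6=21, value 48+37+44=129
Best: 139 score.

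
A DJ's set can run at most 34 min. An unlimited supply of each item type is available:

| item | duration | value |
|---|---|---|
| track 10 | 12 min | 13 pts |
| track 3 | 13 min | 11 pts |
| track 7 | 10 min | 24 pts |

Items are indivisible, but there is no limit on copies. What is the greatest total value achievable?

Best value-per-unit is track 7 at 24/10, and filling with it alone uses duration 3×10=30. No mix of the others beats 3×24 = 72.

72 pts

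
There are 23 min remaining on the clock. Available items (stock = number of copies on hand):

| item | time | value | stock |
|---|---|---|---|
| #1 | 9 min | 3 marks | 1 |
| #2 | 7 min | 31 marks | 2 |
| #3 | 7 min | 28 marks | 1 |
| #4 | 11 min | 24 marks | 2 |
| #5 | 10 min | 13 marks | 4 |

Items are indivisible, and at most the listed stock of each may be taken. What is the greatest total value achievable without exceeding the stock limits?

Best selections within time 23 and stock limits:
- 2×#2 + 1×#3: time 21, value 90
- 1×#1 + 2×#2: time 23, value 65
- 2×#2: time 14, value 62
Best: 90 marks.

90 marks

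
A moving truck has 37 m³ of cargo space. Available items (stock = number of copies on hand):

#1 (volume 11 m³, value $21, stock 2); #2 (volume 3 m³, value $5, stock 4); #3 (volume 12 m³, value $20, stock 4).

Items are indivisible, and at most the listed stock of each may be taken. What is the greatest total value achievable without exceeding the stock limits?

Best selections within volume 37 and stock limits:
- 2×#1 + 1×#2 + 1×#3: volume 37, value 67
- 2×#1 + 1×#3: volume 34, value 62
Best: $67.

$67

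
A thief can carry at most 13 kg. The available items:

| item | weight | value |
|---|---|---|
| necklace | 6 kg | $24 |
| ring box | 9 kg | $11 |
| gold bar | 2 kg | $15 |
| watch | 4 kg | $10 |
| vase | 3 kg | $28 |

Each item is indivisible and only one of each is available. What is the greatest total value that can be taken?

$67

Check high-value combinations within 13 kg:
- necklace+gold bar+vase: weight 6+2+3=11, value 24+15+28=67
- necklace+watch+vase: weight 6+4+3=13, value 24+10+28=62
- gold bar+watch+vase: weight 2+4+3=9, value 15+10+28=53
- necklace+vase: weight 6+3=9, value 24+28=52
- necklace+gold bar+watch: weight 6+2+4=12, value 24+15+10=49
Best: $67.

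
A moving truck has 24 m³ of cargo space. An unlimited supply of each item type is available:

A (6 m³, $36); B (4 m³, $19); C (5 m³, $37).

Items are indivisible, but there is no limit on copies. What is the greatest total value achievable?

$167

Best value-per-unit is C at 37/5; filling with it alone gives 4×37 = 148.
Optimal mix: 1×B + 4×C → volume 24, value 167.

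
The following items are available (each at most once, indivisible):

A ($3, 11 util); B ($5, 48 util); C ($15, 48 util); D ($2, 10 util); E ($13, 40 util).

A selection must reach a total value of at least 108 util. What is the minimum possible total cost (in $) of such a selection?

23

Subsets with value ≥ 108, sorted by total cost:
- A+B+D+E: cost 23, value 109
- A+B+C+D: cost 25, value 117
Minimum cost: 23 $.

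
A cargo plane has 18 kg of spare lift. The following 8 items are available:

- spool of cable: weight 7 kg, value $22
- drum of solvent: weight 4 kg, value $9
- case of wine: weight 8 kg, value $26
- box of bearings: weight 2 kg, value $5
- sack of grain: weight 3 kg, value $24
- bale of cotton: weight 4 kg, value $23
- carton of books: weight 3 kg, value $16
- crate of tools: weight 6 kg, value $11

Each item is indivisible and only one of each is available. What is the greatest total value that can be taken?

Check high-value combinations within 18 kg:
- case of wine+sack of grain+bale of cotton+carton of books: weight 8+3+4+3=18, value 26+24+23+16=89
- spool of cable+sack of grain+bale of cotton+carton of books: weight 7+3+4+3=17, value 22+24+23+16=85
- box of bearings+sack of grain+bale of cotton+carton of books+crate of tools: weight 2+3+4+3+6=18, value 5+24+23+16+11=79
Best: $89.

$89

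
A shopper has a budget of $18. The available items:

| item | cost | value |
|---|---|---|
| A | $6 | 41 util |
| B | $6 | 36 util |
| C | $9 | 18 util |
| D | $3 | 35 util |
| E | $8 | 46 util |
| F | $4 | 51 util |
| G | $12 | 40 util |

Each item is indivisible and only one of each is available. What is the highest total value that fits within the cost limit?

Check high-value combinations within $18:
- A+E+F: cost 6+8+4=18, value 41+46+51=138
- B+E+F: cost 6+8+4=18, value 36+46+51=133
- D+E+F: cost 3+8+4=15, value 35+46+51=132
- A+B+F: cost 6+6+4=16, value 41+36+51=128
- A+D+F: cost 6+3+4=13, value 41+35+51=127
Best: 138 util.

138 util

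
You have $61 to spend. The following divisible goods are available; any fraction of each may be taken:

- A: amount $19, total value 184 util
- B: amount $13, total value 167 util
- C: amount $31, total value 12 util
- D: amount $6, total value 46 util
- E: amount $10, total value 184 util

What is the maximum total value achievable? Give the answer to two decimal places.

586.03

Take in order of value per unit:
- E (184/10 per unit): all 10 → value 184, running total 184.00
- B (167/13 per unit): all 13 → value 167, running total 351.00
- A (184/19 per unit): all 19 → value 184, running total 535.00
- D (46/6 per unit): all 6 → value 46, running total 581.00
- C (12/31 per unit): 13 of 31 → value 13×12/31 = 5.0323, running total 586.03
Total 586.03.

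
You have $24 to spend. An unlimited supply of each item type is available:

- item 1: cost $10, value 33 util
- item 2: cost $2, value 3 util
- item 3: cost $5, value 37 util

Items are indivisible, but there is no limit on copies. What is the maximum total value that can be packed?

Best value-per-unit is item 3 at 37/5; filling with it alone gives 4×37 = 148.
Optimal mix: 2×item 2 + 4×item 3 → cost 24, value 154.

154 util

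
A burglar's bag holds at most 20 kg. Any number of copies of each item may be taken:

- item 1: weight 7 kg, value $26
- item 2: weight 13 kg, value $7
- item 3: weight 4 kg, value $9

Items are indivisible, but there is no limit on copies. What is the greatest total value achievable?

$61

Best value-per-unit is item 1 at 26/7; filling with it alone gives 2×26 = 52.
Optimal mix: 2×item 1 + 1×item 3 → weight 18, value 61.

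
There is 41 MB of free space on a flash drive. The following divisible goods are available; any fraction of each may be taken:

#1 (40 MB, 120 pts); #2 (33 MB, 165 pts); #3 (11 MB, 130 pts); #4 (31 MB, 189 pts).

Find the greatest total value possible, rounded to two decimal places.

Take in order of value per unit:
- #3 (130/11 per unit): all 11 → value 130, running total 130.00
- #4 (189/31 per unit): 30 of 31 → value 30×189/31 = 182.9032, running total 312.90
Total 312.90.

312.90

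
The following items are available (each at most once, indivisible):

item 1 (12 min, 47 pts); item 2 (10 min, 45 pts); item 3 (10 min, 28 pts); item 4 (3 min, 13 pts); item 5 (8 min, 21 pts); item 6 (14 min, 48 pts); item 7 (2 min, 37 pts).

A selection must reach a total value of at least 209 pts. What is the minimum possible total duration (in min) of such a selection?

Subsets with value ≥ 209, sorted by total duration:
- item 1+item 2+item 4+item 5+item 6+item 7: duration 49, value 211
- item 1+item 2+item 3+item 4+item 6+item 7: duration 51, value 218
- item 1+item 2+item 3+item 5+item 6+item 7: duration 56, value 226
Minimum duration: 49 min.

49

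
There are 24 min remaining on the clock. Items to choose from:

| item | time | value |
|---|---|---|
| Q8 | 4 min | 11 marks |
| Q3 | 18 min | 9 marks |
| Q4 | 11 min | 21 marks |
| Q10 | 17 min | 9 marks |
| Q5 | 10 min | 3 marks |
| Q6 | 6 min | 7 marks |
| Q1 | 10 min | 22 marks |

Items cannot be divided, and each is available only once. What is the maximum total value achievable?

43 marks

Check high-value combinations within 24 min:
- Q4+Q1: time 11+10=21, value 21+22=43
- Q8+Q6+Q1: time 4+6+10=20, value 11+7+22=40
- Q8+Q4+Q6: time 4+11+6=21, value 11+21+7=39
- Q8+Q5+Q1: time 4+10+10=24, value 11+3+22=36
Best: 43 marks.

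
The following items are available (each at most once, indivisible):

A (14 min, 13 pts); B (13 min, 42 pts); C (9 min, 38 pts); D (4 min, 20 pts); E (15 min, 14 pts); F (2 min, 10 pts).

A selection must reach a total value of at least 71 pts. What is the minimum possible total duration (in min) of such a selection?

Subsets with value ≥ 71, sorted by total duration:
- B+D+F: duration 19, value 72
- B+C: duration 22, value 80
- B+C+F: duration 24, value 90
- B+C+D: duration 26, value 100
Minimum duration: 19 min.

19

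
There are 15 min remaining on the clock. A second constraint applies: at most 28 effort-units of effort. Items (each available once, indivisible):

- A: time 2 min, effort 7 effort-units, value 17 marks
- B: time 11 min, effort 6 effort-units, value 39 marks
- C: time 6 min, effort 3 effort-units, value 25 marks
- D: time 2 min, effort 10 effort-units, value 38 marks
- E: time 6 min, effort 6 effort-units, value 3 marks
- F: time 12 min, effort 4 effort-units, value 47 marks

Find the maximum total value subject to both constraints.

Feasible sets respecting both limits:
- A+B+D: time 15, effort 23, value 94
- D+F: time 14, effort 14, value 85
- A+C+D: time 10, effort 20, value 80
- B+D: time 13, effort 16, value 77
Best: 94 marks.

94 marks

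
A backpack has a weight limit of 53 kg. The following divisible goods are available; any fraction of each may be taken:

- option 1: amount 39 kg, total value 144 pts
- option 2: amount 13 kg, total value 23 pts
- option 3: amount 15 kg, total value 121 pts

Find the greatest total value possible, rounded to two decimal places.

261.31

Take in order of value per unit:
- option 3 (121/15 per unit): all 15 → value 121, running total 121.00
- option 1 (144/39 per unit): 38 of 39 → value 38×144/39 = 140.3077, running total 261.31
Total 261.31.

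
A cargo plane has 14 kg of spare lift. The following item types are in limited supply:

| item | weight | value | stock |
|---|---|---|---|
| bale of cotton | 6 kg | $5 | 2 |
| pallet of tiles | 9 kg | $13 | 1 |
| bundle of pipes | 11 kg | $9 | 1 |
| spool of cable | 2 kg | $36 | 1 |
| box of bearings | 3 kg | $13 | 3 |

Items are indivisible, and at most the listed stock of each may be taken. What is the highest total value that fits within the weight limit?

Top feasible selections:
- 1×spool of cable + 3×box of bearings: weight 11, value 75
- 1×bale of cotton + 1×spool of cable + 2×box of bearings: weight 14, value 67
- 1×spool of cable + 2×box of bearings: weight 8, value 62
Best: $75.

$75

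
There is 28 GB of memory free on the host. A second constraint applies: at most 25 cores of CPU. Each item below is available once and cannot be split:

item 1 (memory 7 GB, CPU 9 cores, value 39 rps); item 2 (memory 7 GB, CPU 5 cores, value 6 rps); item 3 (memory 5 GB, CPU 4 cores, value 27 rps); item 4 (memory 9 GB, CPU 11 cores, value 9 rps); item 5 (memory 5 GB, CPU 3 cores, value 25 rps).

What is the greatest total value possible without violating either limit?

Feasible sets respecting both limits:
- item 1+item 2+item 3+item 5: memory 24, CPU 21, value 97
- item 1+item 3+item 5: memory 17, CPU 16, value 91
- item 1+item 3+item 4: memory 21, CPU 24, value 75
Best: 97 rps.

97 rps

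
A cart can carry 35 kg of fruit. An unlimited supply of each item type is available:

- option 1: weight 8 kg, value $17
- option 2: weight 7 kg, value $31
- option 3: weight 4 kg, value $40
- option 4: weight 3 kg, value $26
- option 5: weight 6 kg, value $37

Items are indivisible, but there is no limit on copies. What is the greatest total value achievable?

$346

Best value-per-unit is option 3 at 40/4; filling with it alone gives 8×40 = 320.
Optimal mix: 8×option 3 + 1×option 4 → weight 35, value 346.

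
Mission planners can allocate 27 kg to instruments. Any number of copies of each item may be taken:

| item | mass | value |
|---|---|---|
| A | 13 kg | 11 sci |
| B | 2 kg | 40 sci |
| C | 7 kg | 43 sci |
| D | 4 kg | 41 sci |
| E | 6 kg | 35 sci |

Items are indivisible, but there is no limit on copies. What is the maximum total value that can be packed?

520 sci

Best value-per-unit is B at 40/2, and filling with it alone uses mass 13×2=26. No mix of the others beats 13×40 = 520.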